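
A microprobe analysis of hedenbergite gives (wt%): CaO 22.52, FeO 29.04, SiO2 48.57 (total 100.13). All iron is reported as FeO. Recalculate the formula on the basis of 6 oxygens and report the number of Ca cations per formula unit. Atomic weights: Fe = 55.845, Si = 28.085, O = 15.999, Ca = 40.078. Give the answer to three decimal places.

0.995 Ca apfu

CaO: 22.52/56.077 = 0.40159 mol → 0.40159 mol Ca, 0.40159 mol O.
FeO: 29.04/71.844 = 0.40421 mol → 0.40421 mol Fe, 0.40421 mol O.
SiO2: 48.57/60.083 = 0.80838 mol → 0.80838 mol Si, 1.61676 mol O.
Total oxygen = 2.42256 mol. Normalization factor = 6/2.42256 = 2.47672.
Ca per 6 O = 0.40159 × 2.47672 = 0.995.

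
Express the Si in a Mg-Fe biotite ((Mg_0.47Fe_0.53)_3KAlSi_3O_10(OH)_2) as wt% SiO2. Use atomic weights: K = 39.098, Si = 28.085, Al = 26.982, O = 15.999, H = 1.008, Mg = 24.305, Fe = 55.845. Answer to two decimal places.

M((Mg_0.47Fe_0.53)_3KAlSi_3O_10(OH)_2) = 467.403 g/mol; M(SiO2) = 60.083 g/mol.
Moles SiO2 per formula unit = 3 Si ÷ 1 = 3.0000.
SiO2 fraction = (3.0000 × 60.083) / 467.403 = 180.249/467.403 = 0.3856.

38.56 wt%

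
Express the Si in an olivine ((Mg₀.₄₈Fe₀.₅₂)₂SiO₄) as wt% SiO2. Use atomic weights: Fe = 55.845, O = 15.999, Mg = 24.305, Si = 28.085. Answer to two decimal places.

Molar mass of (Mg₀.₄₈Fe₀.₅₂)₂SiO₄ = 0.96*24.305 + 1.04*55.845 + 1*28.085 + 4*15.999 = 173.493 g/mol.
Each formula unit contains 1 Si, equivalent to 1/1 = 1.0000 mol SiO2.
M(SiO2) = 1×28.085 + 2×15.999 = 60.083 g/mol.
Mass of SiO2 per formula unit = 1.0000 × 60.083 = 60.083 g.
SiO2 wt% = 60.083 / 173.493 × 100 = 34.63%.

34.63 wt%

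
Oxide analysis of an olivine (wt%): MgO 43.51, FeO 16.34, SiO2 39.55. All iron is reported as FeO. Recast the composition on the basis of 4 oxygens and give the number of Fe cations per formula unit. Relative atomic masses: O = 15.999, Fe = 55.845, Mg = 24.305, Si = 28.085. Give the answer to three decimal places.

MgO: 43.51/40.304 = 1.07955 mol → 1.07955 mol Mg, 1.07955 mol O.
FeO: 16.34/71.844 = 0.22744 mol → 0.22744 mol Fe, 0.22744 mol O.
SiO2: 39.55/60.083 = 0.65826 mol → 0.65826 mol Si, 1.31652 mol O.
Total oxygen = 2.62351 mol. Normalization factor = 4/2.62351 = 1.52467.
Fe per 4 O = 0.22744 × 1.52467 = 0.347.

0.347 Fe apfu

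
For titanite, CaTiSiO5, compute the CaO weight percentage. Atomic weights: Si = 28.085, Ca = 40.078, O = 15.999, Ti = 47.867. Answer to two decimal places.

28.61 wt%

M(CaTiSiO5) = 196.025 g/mol; M(CaO) = 56.077 g/mol.
Moles CaO per formula unit = 1 Ca ÷ 1 = 1.0000.
CaO fraction = (1.0000 × 56.077) / 196.025 = 56.077/196.025 = 0.2861.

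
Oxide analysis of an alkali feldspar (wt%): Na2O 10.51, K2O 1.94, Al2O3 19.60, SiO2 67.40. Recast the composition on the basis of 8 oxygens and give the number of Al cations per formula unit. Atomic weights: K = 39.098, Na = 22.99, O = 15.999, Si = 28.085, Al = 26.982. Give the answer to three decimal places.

Na2O: 10.51/61.979 = 0.16957 mol → 0.33914 mol Na, 0.16957 mol O.
K2O: 1.94/94.195 = 0.02060 mol → 0.04120 mol K, 0.02060 mol O.
Al2O3: 19.60/101.961 = 0.19223 mol → 0.38446 mol Al, 0.57669 mol O.
SiO2: 67.40/60.083 = 1.12178 mol → 1.12178 mol Si, 2.24356 mol O.
Total oxygen = 3.01042 mol. Normalization factor = 8/3.01042 = 2.65744.
Al per 8 O = 0.38446 × 2.65744 = 1.022.

1.022 Al apfu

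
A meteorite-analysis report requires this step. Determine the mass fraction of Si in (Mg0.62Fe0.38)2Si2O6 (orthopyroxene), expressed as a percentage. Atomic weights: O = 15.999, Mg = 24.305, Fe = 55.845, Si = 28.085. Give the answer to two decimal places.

24.99 weight percent

Molar mass of (Mg0.62Fe0.38)2Si2O6: 1.24*24.305 + 0.76*55.845 + 2*28.085 + 6*15.999 = 224.744 g/mol.
Mass of Si per formula unit: 2 × 28.085 = 56.170 g.
Weight fraction Si = 56.170 / 224.744 = 0.2499.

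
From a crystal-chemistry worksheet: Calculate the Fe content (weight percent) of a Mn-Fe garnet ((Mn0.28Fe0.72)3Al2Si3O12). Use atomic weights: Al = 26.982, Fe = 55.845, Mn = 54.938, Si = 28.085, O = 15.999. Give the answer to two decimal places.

24.27 weight percent

M((Mn0.28Fe0.72)3Al2Si3O12) = 496.980 g/mol.
Fe contributes 2.16 × 55.845 = 120.625 g per mole.
120.625/496.980 = 0.2427 → 24.27%.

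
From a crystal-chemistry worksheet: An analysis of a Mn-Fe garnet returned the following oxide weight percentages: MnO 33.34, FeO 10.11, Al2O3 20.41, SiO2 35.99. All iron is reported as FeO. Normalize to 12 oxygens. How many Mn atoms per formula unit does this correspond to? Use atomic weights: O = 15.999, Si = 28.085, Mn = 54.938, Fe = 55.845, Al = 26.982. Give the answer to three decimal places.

2.341 Mn apfu

MnO (M=70.937): mol = 0.46999; Mn = 0.46999, O = 0.46999.
FeO (M=71.844): mol = 0.14072; Fe = 0.14072, O = 0.14072.
Al2O3 (M=101.961): mol = 0.20017; Al = 0.40034, O = 0.60051.
SiO2 (M=60.083): mol = 0.59900; Si = 0.59900, O = 1.19800.
ΣO = 2.40922; factor = 12/ΣO = 4.98087.
Mn apfu = 0.46999 × 4.98087 = 2.341.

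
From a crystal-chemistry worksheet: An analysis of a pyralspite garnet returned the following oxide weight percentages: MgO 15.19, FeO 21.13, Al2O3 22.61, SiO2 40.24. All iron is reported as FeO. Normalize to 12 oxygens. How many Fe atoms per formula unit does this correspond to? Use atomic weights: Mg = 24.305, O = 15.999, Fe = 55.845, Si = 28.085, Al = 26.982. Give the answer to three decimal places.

MgO: 15.19/40.304 = 0.37689 mol → 0.37689 mol Mg, 0.37689 mol O.
FeO: 21.13/71.844 = 0.29411 mol → 0.29411 mol Fe, 0.29411 mol O.
Al2O3: 22.61/101.961 = 0.22175 mol → 0.44350 mol Al, 0.66525 mol O.
SiO2: 40.24/60.083 = 0.66974 mol → 0.66974 mol Si, 1.33948 mol O.
Total oxygen = 2.67573 mol. Normalization factor = 12/2.67573 = 4.48476.
Fe per 12 O = 0.29411 × 4.48476 = 1.319.

1.319 Fe apfu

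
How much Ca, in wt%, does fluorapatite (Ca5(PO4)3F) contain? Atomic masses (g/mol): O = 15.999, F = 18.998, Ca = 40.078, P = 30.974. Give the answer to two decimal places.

Molar mass of Ca5(PO4)3F: 5*40.078 + 3*30.974 + 12*15.999 + 1*18.998 = 504.298 g/mol.
Mass of Ca per formula unit: 5 × 40.078 = 200.390 g.
Weight fraction Ca = 200.390 / 504.298 = 0.3974.

39.74 wt%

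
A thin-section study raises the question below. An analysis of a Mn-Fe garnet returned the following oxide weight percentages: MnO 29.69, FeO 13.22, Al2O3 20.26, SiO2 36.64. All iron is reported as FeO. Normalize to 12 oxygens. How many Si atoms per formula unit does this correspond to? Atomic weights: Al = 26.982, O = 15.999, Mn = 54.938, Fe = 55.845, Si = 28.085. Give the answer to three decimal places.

3.026 Si apfu

29.69 wt% MnO ÷ 70.937 g/mol = 0.41854 mol, giving 0.41854 Mn and 0.41854 O.
13.22 wt% FeO ÷ 71.844 g/mol = 0.18401 mol, giving 0.18401 Fe and 0.18401 O.
20.26 wt% Al2O3 ÷ 101.961 g/mol = 0.19870 mol, giving 0.39740 Al and 0.59610 O.
36.64 wt% SiO2 ÷ 60.083 g/mol = 0.60982 mol, giving 0.60982 Si and 1.21964 O.
Oxygen sums to 2.41829; scaling by 12/2.41829 = 4.96218 puts the formula on 12 O.
Si: 0.60982 × 4.96218 = 3.026 atoms per formula unit.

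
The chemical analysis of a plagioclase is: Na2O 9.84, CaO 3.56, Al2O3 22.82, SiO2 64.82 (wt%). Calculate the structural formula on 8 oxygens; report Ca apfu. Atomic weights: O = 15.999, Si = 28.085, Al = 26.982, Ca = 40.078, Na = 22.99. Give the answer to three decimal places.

0.166 Ca apfu

Na2O (M=61.979): mol = 0.15876; Na = 0.31752, O = 0.15876.
CaO (M=56.077): mol = 0.06348; Ca = 0.06348, O = 0.06348.
Al2O3 (M=101.961): mol = 0.22381; Al = 0.44762, O = 0.67143.
SiO2 (M=60.083): mol = 1.07884; Si = 1.07884, O = 2.15768.
ΣO = 3.05135; factor = 8/ΣO = 2.62179.
Ca apfu = 0.06348 × 2.62179 = 0.166.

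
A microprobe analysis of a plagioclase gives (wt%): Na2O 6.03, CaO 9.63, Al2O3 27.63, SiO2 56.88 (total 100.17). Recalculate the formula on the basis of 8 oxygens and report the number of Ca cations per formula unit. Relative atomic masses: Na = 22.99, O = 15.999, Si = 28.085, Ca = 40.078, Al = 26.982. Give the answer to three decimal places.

0.462 Ca apfu

Na2O: 6.03/61.979 = 0.09729 mol → 0.19458 mol Na, 0.09729 mol O.
CaO: 9.63/56.077 = 0.17173 mol → 0.17173 mol Ca, 0.17173 mol O.
Al2O3: 27.63/101.961 = 0.27099 mol → 0.54198 mol Al, 0.81297 mol O.
SiO2: 56.88/60.083 = 0.94669 mol → 0.94669 mol Si, 1.89338 mol O.
Total oxygen = 2.97537 mol. Normalization factor = 8/2.97537 = 2.68874.
Ca per 8 O = 0.17173 × 2.68874 = 0.462.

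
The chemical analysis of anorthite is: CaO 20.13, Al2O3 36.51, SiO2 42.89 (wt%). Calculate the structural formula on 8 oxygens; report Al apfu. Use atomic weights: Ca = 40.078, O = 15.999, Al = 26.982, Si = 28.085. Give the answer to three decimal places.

CaO (M=56.077): mol = 0.35897; Ca = 0.35897, O = 0.35897.
Al2O3 (M=101.961): mol = 0.35808; Al = 0.71616, O = 1.07424.
SiO2 (M=60.083): mol = 0.71385; Si = 0.71385, O = 1.42770.
ΣO = 2.86091; factor = 8/ΣO = 2.79631.
Al apfu = 0.71616 × 2.79631 = 2.003.

2.003 Al apfu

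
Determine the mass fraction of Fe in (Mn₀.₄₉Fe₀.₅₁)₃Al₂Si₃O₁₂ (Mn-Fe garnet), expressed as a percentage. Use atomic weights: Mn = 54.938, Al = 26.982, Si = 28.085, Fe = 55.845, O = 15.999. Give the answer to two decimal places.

M((Mn₀.₄₉Fe₀.₅₁)₃Al₂Si₃O₁₂) = 496.409 g/mol.
Fe contributes 1.53 × 55.845 = 85.443 g per mole.
85.443/496.409 = 0.1721 → 17.21%.

17.21 mass %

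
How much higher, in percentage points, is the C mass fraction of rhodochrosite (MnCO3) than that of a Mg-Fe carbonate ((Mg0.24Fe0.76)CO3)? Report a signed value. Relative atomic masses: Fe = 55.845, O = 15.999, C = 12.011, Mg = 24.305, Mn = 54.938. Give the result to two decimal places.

C in MnCO3: molar mass 114.946 g/mol; 1×12.011 = 12.011 g → 10.45 wt%.
C in (Mg0.24Fe0.76)CO3: molar mass 108.283 g/mol; 1×12.011 = 12.011 g → 11.09 wt%.
Difference = 10.45 − 11.09 = -0.64 percentage points.

-0.64 percentage points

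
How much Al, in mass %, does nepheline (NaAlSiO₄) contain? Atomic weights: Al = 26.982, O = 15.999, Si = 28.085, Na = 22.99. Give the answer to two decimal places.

Formula mass = 1×22.99 + 1×26.982 + 1×28.085 + 4×15.999 = 142.053 g/mol, of which 26.982 g is Al.
So Al makes up 26.982/142.053 = 0.1899 of the mass, i.e. 18.99%.

18.99 mass %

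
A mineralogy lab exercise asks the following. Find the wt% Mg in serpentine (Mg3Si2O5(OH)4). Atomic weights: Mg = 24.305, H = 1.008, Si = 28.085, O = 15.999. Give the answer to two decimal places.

26.31 wt%

Molar mass of Mg3Si2O5(OH)4: 3·24.305 + 2·28.085 + 9·15.999 + 4·1.008 = 277.108 g/mol.
Mass of Mg per formula unit: 3 × 24.305 = 72.915 g.
Weight fraction Mg = 72.915 / 277.108 = 0.2631.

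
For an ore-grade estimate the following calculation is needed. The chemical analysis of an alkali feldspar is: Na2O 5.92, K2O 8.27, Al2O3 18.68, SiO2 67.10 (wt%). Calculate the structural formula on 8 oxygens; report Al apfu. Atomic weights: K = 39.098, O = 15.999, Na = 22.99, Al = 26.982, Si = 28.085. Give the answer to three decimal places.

Na2O: 5.92/61.979 = 0.09552 mol → 0.19104 mol Na, 0.09552 mol O.
K2O: 8.27/94.195 = 0.08780 mol → 0.17560 mol K, 0.08780 mol O.
Al2O3: 18.68/101.961 = 0.18321 mol → 0.36642 mol Al, 0.54963 mol O.
SiO2: 67.10/60.083 = 1.11679 mol → 1.11679 mol Si, 2.23358 mol O.
Total oxygen = 2.96653 mol. Normalization factor = 8/2.96653 = 2.69675.
Al per 8 O = 0.36642 × 2.69675 = 0.988.

0.988 Al apfu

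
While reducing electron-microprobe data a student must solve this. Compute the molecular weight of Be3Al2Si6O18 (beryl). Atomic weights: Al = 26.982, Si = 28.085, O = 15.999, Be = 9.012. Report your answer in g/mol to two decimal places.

Be: 3 × 9.012 = 27.0360
Al: 2 × 26.982 = 53.9640
Si: 6 × 28.085 = 168.5100
O: 18 × 15.999 = 287.9820
Summing the contributions gives the formula mass.

537.49 g/mol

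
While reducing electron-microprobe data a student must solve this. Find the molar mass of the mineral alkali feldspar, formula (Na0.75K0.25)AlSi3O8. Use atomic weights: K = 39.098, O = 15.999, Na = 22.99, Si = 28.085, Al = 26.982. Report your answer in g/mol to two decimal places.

266.25 g/mol

The formula mass is the sum 0.75·22.99 + 0.25·39.098 + 1·26.982 + 3·28.085 + 8·15.999.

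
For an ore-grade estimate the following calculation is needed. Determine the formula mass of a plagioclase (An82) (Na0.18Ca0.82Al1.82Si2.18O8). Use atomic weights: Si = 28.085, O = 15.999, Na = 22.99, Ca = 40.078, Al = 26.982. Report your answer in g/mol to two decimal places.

275.33 g/mol

M = 0.18*22.99 + 0.82*40.078 + 1.82*26.982 + 2.18*28.085 + 8*15.999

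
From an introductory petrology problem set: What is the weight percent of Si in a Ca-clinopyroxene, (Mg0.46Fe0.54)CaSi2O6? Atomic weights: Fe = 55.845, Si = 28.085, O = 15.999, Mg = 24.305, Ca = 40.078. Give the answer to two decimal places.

M((Mg0.46Fe0.54)CaSi2O6) = 233.579 g/mol.
Si contributes 2 × 28.085 = 56.170 g per mole.
56.170/233.579 = 0.2405 → 24.05%.

24.05 mass %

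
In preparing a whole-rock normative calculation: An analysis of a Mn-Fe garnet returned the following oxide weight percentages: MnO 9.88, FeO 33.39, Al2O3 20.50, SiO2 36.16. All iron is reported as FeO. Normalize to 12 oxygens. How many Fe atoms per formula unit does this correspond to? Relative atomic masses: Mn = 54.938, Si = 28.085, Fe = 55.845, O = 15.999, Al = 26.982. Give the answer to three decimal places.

2.313 Fe apfu

MnO (M=70.937): mol = 0.13928; Mn = 0.13928, O = 0.13928.
FeO (M=71.844): mol = 0.46476; Fe = 0.46476, O = 0.46476.
Al2O3 (M=101.961): mol = 0.20106; Al = 0.40212, O = 0.60318.
SiO2 (M=60.083): mol = 0.60183; Si = 0.60183, O = 1.20366.
ΣO = 2.41088; factor = 12/ΣO = 4.97744.
Fe apfu = 0.46476 × 4.97744 = 2.313.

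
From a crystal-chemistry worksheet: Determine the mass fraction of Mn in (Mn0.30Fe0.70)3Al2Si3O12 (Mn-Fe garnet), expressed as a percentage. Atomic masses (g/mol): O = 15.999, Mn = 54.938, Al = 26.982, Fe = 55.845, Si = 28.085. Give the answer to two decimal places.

9.95 weight percent

Formula mass = 0.90·54.938 + 2.10·55.845 + 2·26.982 + 3·28.085 + 12·15.999 = 496.926 g/mol, of which 49.444 g is Mn.
So Mn makes up 49.444/496.926 = 0.0995 of the mass, i.e. 9.95%.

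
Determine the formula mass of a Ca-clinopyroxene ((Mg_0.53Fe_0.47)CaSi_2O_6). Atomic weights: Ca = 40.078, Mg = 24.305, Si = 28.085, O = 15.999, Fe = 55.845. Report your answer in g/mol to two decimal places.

231.37 g/mol

M = 0.53*24.305 + 0.47*55.845 + 1*40.078 + 2*28.085 + 6*15.999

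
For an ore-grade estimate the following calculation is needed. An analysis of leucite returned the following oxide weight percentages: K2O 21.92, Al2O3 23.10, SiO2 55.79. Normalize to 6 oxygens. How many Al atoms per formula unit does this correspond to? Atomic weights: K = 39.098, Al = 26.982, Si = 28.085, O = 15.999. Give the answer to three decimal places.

0.982 Al apfu

21.92 wt% K2O ÷ 94.195 g/mol = 0.23271 mol, giving 0.46542 K and 0.23271 O.
23.10 wt% Al2O3 ÷ 101.961 g/mol = 0.22656 mol, giving 0.45312 Al and 0.67968 O.
55.79 wt% SiO2 ÷ 60.083 g/mol = 0.92855 mol, giving 0.92855 Si and 1.85710 O.
Oxygen sums to 2.76949; scaling by 6/2.76949 = 2.16646 puts the formula on 6 O.
Al: 0.45312 × 2.16646 = 0.982 atoms per formula unit.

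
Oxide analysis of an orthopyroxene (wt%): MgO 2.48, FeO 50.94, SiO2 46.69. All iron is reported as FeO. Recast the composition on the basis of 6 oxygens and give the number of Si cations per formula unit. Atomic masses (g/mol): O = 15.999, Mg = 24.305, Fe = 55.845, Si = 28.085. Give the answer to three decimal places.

2.006 Si apfu

2.48 wt% MgO ÷ 40.304 g/mol = 0.06153 mol, giving 0.06153 Mg and 0.06153 O.
50.94 wt% FeO ÷ 71.844 g/mol = 0.70904 mol, giving 0.70904 Fe and 0.70904 O.
46.69 wt% SiO2 ÷ 60.083 g/mol = 0.77709 mol, giving 0.77709 Si and 1.55418 O.
Oxygen sums to 2.32475; scaling by 6/2.32475 = 2.58092 puts the formula on 6 O.
Si: 0.77709 × 2.58092 = 2.006 atoms per formula unit.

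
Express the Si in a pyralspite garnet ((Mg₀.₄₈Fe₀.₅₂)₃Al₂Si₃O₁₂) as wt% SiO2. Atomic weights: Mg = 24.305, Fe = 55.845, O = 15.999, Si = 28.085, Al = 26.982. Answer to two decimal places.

M((Mg₀.₄₈Fe₀.₅₂)₃Al₂Si₃O₁₂) = 452.324 g/mol; M(SiO2) = 60.083 g/mol.
Moles SiO2 per formula unit = 3 Si ÷ 1 = 3.0000.
SiO2 fraction = (3.0000 × 60.083) / 452.324 = 180.249/452.324 = 0.3985.

39.85 wt%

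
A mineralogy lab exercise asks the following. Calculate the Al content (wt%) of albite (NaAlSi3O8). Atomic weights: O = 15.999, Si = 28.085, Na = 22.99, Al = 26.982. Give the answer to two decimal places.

10.29 wt%

M(NaAlSi3O8) = 262.219 g/mol.
Al contributes 1 × 26.982 = 26.982 g per mole.
26.982/262.219 = 0.1029 → 10.29%.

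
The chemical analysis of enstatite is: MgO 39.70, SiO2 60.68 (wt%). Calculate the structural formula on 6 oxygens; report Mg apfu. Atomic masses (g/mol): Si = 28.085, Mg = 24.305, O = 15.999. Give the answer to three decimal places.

1.967 Mg apfu

39.70 wt% MgO ÷ 40.304 g/mol = 0.98501 mol, giving 0.98501 Mg and 0.98501 O.
60.68 wt% SiO2 ÷ 60.083 g/mol = 1.00994 mol, giving 1.00994 Si and 2.01988 O.
Oxygen sums to 3.00489; scaling by 6/3.00489 = 1.99675 puts the formula on 6 O.
Mg: 0.98501 × 1.99675 = 1.967 atoms per formula unit.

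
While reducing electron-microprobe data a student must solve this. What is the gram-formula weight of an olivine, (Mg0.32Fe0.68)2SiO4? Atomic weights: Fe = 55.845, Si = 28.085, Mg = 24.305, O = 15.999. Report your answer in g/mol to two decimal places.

183.59 g/mol

The formula mass is the sum 0.64·24.305 + 1.36·55.845 + 1·28.085 + 4·15.999.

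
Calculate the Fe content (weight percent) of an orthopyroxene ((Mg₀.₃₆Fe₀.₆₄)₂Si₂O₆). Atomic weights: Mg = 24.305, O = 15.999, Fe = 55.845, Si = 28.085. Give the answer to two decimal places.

29.64 weight percent

M((Mg₀.₃₆Fe₀.₆₄)₂Si₂O₆) = 241.145 g/mol.
Fe contributes 1.28 × 55.845 = 71.482 g per mole.
71.482/241.145 = 0.2964 → 29.64%.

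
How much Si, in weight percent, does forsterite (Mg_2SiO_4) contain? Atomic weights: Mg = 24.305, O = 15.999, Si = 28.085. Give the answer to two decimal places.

Molar mass of Mg_2SiO_4: 2*24.305 + 1*28.085 + 4*15.999 = 140.691 g/mol.
Mass of Si per formula unit: 1 × 28.085 = 28.085 g.
Weight fraction Si = 28.085 / 140.691 = 0.1996.

19.96 weight percent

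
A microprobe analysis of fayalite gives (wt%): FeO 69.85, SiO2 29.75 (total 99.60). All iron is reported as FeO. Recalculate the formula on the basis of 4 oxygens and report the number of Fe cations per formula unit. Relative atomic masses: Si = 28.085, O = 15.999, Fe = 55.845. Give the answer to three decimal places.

FeO (M=71.844): mol = 0.97225; Fe = 0.97225, O = 0.97225.
SiO2 (M=60.083): mol = 0.49515; Si = 0.49515, O = 0.99030.
ΣO = 1.96255; factor = 4/ΣO = 2.03816.
Fe apfu = 0.97225 × 2.03816 = 1.982.

1.982 Fe apfu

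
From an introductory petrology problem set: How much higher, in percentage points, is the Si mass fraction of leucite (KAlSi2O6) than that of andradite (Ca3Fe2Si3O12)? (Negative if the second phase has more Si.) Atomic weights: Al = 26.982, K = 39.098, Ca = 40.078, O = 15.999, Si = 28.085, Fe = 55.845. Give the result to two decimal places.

First mineral: 56.170 g Si in 218.244 g formula = 25.74 wt% Si.
Second mineral: 84.255 g Si in 508.167 g formula = 16.58 wt% Si.
25.74% − 16.58% gives a difference of 9.16 percentage points.

9.16 percentage points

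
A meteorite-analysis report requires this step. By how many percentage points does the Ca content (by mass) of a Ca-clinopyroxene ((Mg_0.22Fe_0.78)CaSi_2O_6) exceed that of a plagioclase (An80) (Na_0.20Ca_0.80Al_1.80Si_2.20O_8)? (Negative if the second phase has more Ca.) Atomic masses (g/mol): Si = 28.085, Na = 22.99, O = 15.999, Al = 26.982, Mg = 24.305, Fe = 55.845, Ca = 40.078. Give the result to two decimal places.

Ca in (Mg_0.22Fe_0.78)CaSi_2O_6: molar mass 241.148 g/mol; 1×40.078 = 40.078 g → 16.62 wt%.
Ca in Na_0.20Ca_0.80Al_1.80Si_2.20O_8: molar mass 275.007 g/mol; 0.80×40.078 = 32.062 g → 11.66 wt%.
Difference = 16.62 − 11.66 = 4.96 percentage points.

4.96 percentage points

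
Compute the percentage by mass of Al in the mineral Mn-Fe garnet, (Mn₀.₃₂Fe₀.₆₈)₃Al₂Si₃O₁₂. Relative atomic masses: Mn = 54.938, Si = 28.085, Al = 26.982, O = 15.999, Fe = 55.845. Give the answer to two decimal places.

M((Mn₀.₃₂Fe₀.₆₈)₃Al₂Si₃O₁₂) = 496.871 g/mol.
Al contributes 2 × 26.982 = 53.964 g per mole.
53.964/496.871 = 0.1086 → 10.86%.

10.86 weight percent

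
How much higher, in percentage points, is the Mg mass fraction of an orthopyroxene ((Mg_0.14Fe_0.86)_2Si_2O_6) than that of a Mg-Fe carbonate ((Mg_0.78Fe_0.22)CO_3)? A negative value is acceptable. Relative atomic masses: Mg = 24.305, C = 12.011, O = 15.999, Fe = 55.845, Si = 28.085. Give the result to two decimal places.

First mineral: 6.805 g Mg in 255.023 g formula = 2.67 wt% Mg.
Second mineral: 18.958 g Mg in 91.252 g formula = 20.78 wt% Mg.
2.67% − 20.78% gives a difference of -18.11 percentage points.

-18.11 percentage points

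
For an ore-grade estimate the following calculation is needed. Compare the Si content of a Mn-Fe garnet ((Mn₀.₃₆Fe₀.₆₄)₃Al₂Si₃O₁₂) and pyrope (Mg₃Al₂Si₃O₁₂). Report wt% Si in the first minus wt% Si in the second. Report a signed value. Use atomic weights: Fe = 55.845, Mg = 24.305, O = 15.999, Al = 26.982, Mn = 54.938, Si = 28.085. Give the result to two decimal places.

Si in (Mn₀.₃₆Fe₀.₆₄)₃Al₂Si₃O₁₂: molar mass 496.762 g/mol; 3×28.085 = 84.255 g → 16.96 wt%.
Si in Mg₃Al₂Si₃O₁₂: molar mass 403.122 g/mol; 3×28.085 = 84.255 g → 20.90 wt%.
Difference = 16.96 − 20.90 = -3.94 percentage points.

-3.94 percentage points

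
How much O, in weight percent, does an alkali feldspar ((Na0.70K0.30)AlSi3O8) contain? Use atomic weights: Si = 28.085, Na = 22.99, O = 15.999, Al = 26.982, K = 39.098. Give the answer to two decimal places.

M((Na0.70K0.30)AlSi3O8) = 267.051 g/mol.
O contributes 8 × 15.999 = 127.992 g per mole.
127.992/267.051 = 0.4793 → 47.93%.

47.93 weight percent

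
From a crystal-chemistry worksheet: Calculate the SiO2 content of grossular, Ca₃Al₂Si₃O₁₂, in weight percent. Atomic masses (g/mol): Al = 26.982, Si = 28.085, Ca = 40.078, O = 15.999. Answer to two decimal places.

Molar mass of Ca₃Al₂Si₃O₁₂ = 3·40.078 + 2·26.982 + 3·28.085 + 12·15.999 = 450.441 g/mol.
Each formula unit contains 3 Si, equivalent to 3/1 = 3.0000 mol SiO2.
M(SiO2) = 1×28.085 + 2×15.999 = 60.083 g/mol.
Mass of SiO2 per formula unit = 3.0000 × 60.083 = 180.249 g.
SiO2 wt% = 180.249 / 450.441 × 100 = 40.02%.

40.02 wt%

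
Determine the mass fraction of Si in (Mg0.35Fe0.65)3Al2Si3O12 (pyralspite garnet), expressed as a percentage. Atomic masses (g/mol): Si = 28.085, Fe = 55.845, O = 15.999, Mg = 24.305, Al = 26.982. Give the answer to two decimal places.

18.13 weight percent

Formula mass = 1.05×24.305 + 1.95×55.845 + 2×26.982 + 3×28.085 + 12×15.999 = 464.625 g/mol, of which 84.255 g is Si.
So Si makes up 84.255/464.625 = 0.1813 of the mass, i.e. 18.13%.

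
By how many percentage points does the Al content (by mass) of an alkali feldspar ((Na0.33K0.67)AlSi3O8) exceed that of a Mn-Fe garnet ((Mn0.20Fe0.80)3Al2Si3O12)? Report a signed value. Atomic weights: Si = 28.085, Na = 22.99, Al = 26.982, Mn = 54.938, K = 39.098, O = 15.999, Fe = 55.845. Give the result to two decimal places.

Al in (Na0.33K0.67)AlSi3O8: molar mass 273.011 g/mol; 1×26.982 = 26.982 g → 9.88 wt%.
Al in (Mn0.20Fe0.80)3Al2Si3O12: molar mass 497.198 g/mol; 2×26.982 = 53.964 g → 10.85 wt%.
Difference = 9.88 − 10.85 = -0.97 percentage points.

-0.97 percentage points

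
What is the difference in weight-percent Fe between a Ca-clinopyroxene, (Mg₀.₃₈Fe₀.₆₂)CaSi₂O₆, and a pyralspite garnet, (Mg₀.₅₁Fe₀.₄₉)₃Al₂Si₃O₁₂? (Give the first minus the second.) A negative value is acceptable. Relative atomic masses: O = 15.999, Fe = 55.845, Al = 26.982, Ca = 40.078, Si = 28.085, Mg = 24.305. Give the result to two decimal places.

M((Mg₀.₃₈Fe₀.₆₂)CaSi₂O₆) = 236.102 g/mol, so wt% Fe = 34.624/236.102 × 100 = 14.66%.
M((Mg₀.₅₁Fe₀.₄₉)₃Al₂Si₃O₁₂) = 449.486 g/mol, so wt% Fe = 82.092/449.486 × 100 = 18.26%.
14.66 − 18.26 = -3.60 pp.

-3.60 percentage points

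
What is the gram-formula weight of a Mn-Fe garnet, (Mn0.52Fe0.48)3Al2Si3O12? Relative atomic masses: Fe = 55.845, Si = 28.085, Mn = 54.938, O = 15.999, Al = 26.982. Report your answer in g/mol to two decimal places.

The formula mass is the sum 1.56*54.938 + 1.44*55.845 + 2*26.982 + 3*28.085 + 12*15.999.

496.33 g/mol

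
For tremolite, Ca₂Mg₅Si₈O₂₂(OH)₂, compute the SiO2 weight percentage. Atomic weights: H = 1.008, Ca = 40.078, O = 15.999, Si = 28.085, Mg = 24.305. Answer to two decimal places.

M(Ca₂Mg₅Si₈O₂₂(OH)₂) = 812.353 g/mol; M(SiO2) = 60.083 g/mol.
Moles SiO2 per formula unit = 8 Si ÷ 1 = 8.0000.
SiO2 fraction = (8.0000 × 60.083) / 812.353 = 480.664/812.353 = 0.5917.

59.17 wt%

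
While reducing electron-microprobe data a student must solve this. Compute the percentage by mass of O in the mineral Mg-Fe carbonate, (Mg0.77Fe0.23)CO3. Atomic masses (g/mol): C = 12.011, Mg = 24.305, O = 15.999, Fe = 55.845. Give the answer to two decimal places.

52.42 wt%

Formula mass = 0.77×24.305 + 0.23×55.845 + 1×12.011 + 3×15.999 = 91.567 g/mol, of which 47.997 g is O.
So O makes up 47.997/91.567 = 0.5242 of the mass, i.e. 52.42%.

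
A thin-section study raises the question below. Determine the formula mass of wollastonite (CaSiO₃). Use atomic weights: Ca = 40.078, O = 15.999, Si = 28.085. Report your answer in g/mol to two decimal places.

M = 1(40.078) + 1(28.085) + 3(15.999)

116.16 g/mol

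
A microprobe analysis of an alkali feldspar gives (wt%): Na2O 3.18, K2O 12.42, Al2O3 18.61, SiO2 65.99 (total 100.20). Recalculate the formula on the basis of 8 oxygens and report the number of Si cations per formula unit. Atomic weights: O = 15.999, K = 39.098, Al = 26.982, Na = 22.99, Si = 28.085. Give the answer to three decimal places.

3.002 Si apfu

Na2O (M=61.979): mol = 0.05131; Na = 0.10262, O = 0.05131.
K2O (M=94.195): mol = 0.13185; K = 0.26370, O = 0.13185.
Al2O3 (M=101.961): mol = 0.18252; Al = 0.36504, O = 0.54756.
SiO2 (M=60.083): mol = 1.09831; Si = 1.09831, O = 2.19662.
ΣO = 2.92734; factor = 8/ΣO = 2.73286.
Si apfu = 1.09831 × 2.73286 = 3.002.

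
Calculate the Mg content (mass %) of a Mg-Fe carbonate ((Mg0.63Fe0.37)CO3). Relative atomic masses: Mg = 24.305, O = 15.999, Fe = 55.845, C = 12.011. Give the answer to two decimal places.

15.95 mass %

M((Mg0.63Fe0.37)CO3) = 95.983 g/mol.
Mg contributes 0.63 × 24.305 = 15.312 g per mole.
15.312/95.983 = 0.1595 → 15.95%.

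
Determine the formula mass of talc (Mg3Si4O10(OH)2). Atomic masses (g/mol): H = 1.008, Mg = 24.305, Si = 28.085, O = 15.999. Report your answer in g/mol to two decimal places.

M = 3*24.305 + 4*28.085 + 12*15.999 + 2*1.008

379.26 g/mol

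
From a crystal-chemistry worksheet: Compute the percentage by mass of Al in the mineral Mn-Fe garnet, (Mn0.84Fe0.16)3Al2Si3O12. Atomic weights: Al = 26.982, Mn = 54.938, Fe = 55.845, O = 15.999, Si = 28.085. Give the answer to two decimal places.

10.89 weight percent

M((Mn0.84Fe0.16)3Al2Si3O12) = 495.456 g/mol.
Al contributes 2 × 26.982 = 53.964 g per mole.
53.964/495.456 = 0.1089 → 10.89%.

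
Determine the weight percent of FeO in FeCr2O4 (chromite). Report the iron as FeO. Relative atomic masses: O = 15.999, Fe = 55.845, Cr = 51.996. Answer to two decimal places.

32.10 wt%

Molar mass of FeCr2O4 = 1×55.845 + 2×51.996 + 4×15.999 = 223.833 g/mol.
Each formula unit contains 1 Fe, equivalent to 1/1 = 1.0000 mol FeO.
M(FeO) = 1×55.845 + 1×15.999 = 71.844 g/mol.
Mass of FeO per formula unit = 1.0000 × 71.844 = 71.844 g.
FeO wt% = 71.844 / 223.833 × 100 = 32.10%.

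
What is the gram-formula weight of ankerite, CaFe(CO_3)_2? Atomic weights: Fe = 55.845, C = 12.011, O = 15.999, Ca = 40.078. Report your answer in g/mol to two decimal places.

215.94 g/mol

Ca: 1 × 40.078 = 40.0780
Fe: 1 × 55.845 = 55.8450
C: 2 × 12.011 = 24.0220
O: 6 × 15.999 = 95.9940
Summing the contributions gives the formula mass.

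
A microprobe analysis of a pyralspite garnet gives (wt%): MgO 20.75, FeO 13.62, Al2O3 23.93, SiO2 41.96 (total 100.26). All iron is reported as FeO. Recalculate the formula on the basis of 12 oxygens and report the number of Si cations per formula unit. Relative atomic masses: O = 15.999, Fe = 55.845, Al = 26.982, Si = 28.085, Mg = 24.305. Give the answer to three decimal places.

MgO (M=40.304): mol = 0.51484; Mg = 0.51484, O = 0.51484.
FeO (M=71.844): mol = 0.18958; Fe = 0.18958, O = 0.18958.
Al2O3 (M=101.961): mol = 0.23470; Al = 0.46940, O = 0.70410.
SiO2 (M=60.083): mol = 0.69837; Si = 0.69837, O = 1.39674.
ΣO = 2.80526; factor = 12/ΣO = 4.27768.
Si apfu = 0.69837 × 4.27768 = 2.987.

2.987 Si apfu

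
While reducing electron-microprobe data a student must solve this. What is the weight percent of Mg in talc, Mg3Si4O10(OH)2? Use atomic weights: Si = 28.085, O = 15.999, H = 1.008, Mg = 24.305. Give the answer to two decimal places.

Molar mass of Mg3Si4O10(OH)2: 3×24.305 + 4×28.085 + 12×15.999 + 2×1.008 = 379.259 g/mol.
Mass of Mg per formula unit: 3 × 24.305 = 72.915 g.
Weight fraction Mg = 72.915 / 379.259 = 0.1923.

19.23 wt%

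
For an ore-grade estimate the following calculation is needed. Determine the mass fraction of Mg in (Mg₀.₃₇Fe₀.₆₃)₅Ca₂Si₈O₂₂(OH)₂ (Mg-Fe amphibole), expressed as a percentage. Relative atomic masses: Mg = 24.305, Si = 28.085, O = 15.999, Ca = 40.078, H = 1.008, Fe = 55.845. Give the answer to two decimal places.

Molar mass of (Mg₀.₃₇Fe₀.₆₃)₅Ca₂Si₈O₂₂(OH)₂: 1.85*24.305 + 3.15*55.845 + 2*40.078 + 8*28.085 + 24*15.999 + 2*1.008 = 911.704 g/mol.
Mass of Mg per formula unit: 1.85 × 24.305 = 44.964 g.
Weight fraction Mg = 44.964 / 911.704 = 0.0493.

4.93 weight percent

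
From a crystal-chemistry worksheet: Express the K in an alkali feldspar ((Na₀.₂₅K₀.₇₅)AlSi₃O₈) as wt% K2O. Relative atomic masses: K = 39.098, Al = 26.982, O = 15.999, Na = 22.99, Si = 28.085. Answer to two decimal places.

12.88 wt%

M((Na₀.₂₅K₀.₇₅)AlSi₃O₈) = 274.300 g/mol; M(K2O) = 94.195 g/mol.
Moles K2O per formula unit = 0.75 K ÷ 2 = 0.3750.
K2O fraction = (0.3750 × 94.195) / 274.300 = 35.323/274.300 = 0.1288.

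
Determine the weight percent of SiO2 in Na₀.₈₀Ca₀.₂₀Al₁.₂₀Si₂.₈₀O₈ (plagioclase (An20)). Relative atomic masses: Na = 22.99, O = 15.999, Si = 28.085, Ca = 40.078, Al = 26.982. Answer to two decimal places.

M(Na₀.₈₀Ca₀.₂₀Al₁.₂₀Si₂.₈₀O₈) = 265.416 g/mol; M(SiO2) = 60.083 g/mol.
Moles SiO2 per formula unit = 2.80 Si ÷ 1 = 2.8000.
SiO2 fraction = (2.8000 × 60.083) / 265.416 = 168.232/265.416 = 0.6338.

63.38 wt%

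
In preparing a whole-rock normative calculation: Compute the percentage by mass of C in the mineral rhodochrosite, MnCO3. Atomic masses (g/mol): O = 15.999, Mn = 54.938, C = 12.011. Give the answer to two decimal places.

Formula mass = 1*54.938 + 1*12.011 + 3*15.999 = 114.946 g/mol, of which 12.011 g is C.
So C makes up 12.011/114.946 = 0.1045 of the mass, i.e. 10.45%.

10.45 weight percent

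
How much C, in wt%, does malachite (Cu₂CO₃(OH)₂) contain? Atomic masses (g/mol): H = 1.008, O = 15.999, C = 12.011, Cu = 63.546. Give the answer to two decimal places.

5.43 wt%

M(Cu₂CO₃(OH)₂) = 221.114 g/mol.
C contributes 1 × 12.011 = 12.011 g per mole.
12.011/221.114 = 0.0543 → 5.43%.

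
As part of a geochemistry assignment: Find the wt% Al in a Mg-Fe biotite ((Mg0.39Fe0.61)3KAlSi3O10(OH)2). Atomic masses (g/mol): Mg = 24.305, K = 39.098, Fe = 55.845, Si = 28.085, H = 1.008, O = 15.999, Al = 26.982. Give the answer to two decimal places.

5.68 wt%

Molar mass of (Mg0.39Fe0.61)3KAlSi3O10(OH)2: 1.17*24.305 + 1.83*55.845 + 1*39.098 + 1*26.982 + 3*28.085 + 12*15.999 + 2*1.008 = 474.972 g/mol.
Mass of Al per formula unit: 1 × 26.982 = 26.982 g.
Weight fraction Al = 26.982 / 474.972 = 0.0568.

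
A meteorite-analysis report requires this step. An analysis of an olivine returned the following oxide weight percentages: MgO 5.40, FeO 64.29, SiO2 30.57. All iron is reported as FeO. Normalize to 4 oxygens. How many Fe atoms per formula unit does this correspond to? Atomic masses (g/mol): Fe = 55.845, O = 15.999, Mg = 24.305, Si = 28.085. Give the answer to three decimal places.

1.749 Fe apfu

MgO (M=40.304): mol = 0.13398; Mg = 0.13398, O = 0.13398.
FeO (M=71.844): mol = 0.89486; Fe = 0.89486, O = 0.89486.
SiO2 (M=60.083): mol = 0.50880; Si = 0.50880, O = 1.01760.
ΣO = 2.04644; factor = 4/ΣO = 1.95461.
Fe apfu = 0.89486 × 1.95461 = 1.749.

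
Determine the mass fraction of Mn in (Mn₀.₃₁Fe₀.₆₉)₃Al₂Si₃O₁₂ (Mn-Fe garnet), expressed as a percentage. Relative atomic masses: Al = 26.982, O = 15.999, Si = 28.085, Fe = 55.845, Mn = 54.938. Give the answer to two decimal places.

10.28 mass %

Formula mass = 0.93×54.938 + 2.07×55.845 + 2×26.982 + 3×28.085 + 12×15.999 = 496.898 g/mol, of which 51.092 g is Mn.
So Mn makes up 51.092/496.898 = 0.1028 of the mass, i.e. 10.28%.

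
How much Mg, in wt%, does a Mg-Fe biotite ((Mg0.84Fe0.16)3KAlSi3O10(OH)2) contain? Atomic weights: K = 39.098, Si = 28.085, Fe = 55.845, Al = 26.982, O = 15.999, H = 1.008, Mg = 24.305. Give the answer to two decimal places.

14.17 wt%

Molar mass of (Mg0.84Fe0.16)3KAlSi3O10(OH)2: 2.52*24.305 + 0.48*55.845 + 1*39.098 + 1*26.982 + 3*28.085 + 12*15.999 + 2*1.008 = 432.393 g/mol.
Mass of Mg per formula unit: 2.52 × 24.305 = 61.249 g.
Weight fraction Mg = 61.249 / 432.393 = 0.1417.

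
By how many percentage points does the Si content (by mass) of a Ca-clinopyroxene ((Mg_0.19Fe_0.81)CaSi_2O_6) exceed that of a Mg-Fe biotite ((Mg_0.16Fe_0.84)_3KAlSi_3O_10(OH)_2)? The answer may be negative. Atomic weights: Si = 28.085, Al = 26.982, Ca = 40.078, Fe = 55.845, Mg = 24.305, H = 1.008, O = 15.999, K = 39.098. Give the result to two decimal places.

First mineral: 56.170 g Si in 242.094 g formula = 23.20 wt% Si.
Second mineral: 84.255 g Si in 496.735 g formula = 16.96 wt% Si.
23.20% − 16.96% gives a difference of 6.24 percentage points.

6.24 percentage points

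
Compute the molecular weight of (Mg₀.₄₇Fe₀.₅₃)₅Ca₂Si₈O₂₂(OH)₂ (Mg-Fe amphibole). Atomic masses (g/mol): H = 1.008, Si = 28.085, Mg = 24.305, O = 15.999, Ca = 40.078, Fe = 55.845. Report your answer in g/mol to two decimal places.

895.93 g/mol

The formula mass is the sum 2.35×24.305 + 2.65×55.845 + 2×40.078 + 8×28.085 + 24×15.999 + 2×1.008.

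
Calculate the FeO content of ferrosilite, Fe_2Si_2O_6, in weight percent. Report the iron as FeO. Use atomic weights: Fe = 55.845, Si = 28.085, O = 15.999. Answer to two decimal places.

Formula mass = 263.854 g/mol.
2 Fe → 2.0000 mol FeO per formula unit; M(FeO) = 71.844, so FeO mass = 143.688 g.
143.688/263.854 × 100 = 54.46 wt%.

54.46 wt%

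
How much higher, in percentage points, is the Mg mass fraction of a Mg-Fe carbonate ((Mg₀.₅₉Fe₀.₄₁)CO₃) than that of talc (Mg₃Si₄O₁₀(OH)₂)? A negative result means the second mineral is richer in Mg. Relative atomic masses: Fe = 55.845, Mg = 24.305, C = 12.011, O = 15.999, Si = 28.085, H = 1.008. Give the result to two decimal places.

M((Mg₀.₅₉Fe₀.₄₁)CO₃) = 97.244 g/mol, so wt% Mg = 14.340/97.244 × 100 = 14.75%.
M(Mg₃Si₄O₁₀(OH)₂) = 379.259 g/mol, so wt% Mg = 72.915/379.259 × 100 = 19.23%.
14.75 − 19.23 = -4.48 pp.

-4.48 percentage points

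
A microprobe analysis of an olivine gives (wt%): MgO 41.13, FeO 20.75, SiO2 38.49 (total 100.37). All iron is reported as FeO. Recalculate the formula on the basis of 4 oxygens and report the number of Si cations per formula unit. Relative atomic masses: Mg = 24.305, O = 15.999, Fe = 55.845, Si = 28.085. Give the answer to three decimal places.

0.989 Si apfu

MgO (M=40.304): mol = 1.02049; Mg = 1.02049, O = 1.02049.
FeO (M=71.844): mol = 0.28882; Fe = 0.28882, O = 0.28882.
SiO2 (M=60.083): mol = 0.64061; Si = 0.64061, O = 1.28122.
ΣO = 2.59053; factor = 4/ΣO = 1.54409.
Si apfu = 0.64061 × 1.54409 = 0.989.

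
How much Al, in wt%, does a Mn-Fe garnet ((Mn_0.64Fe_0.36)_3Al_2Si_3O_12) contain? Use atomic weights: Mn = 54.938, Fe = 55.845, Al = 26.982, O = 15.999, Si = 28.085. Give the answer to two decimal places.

Formula mass = 1.92×54.938 + 1.08×55.845 + 2×26.982 + 3×28.085 + 12×15.999 = 496.001 g/mol, of which 53.964 g is Al.
So Al makes up 53.964/496.001 = 0.1088 of the mass, i.e. 10.88%.

10.88 wt%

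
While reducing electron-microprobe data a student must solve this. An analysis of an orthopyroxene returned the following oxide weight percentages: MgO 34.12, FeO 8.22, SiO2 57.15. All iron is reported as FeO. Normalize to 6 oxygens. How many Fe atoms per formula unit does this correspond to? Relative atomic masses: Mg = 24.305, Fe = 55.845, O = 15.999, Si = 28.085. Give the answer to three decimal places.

0.240 Fe apfu

MgO: 34.12/40.304 = 0.84657 mol → 0.84657 mol Mg, 0.84657 mol O.
FeO: 8.22/71.844 = 0.11441 mol → 0.11441 mol Fe, 0.11441 mol O.
SiO2: 57.15/60.083 = 0.95118 mol → 0.95118 mol Si, 1.90236 mol O.
Total oxygen = 2.86334 mol. Normalization factor = 6/2.86334 = 2.09545.
Fe per 6 O = 0.11441 × 2.09545 = 0.240.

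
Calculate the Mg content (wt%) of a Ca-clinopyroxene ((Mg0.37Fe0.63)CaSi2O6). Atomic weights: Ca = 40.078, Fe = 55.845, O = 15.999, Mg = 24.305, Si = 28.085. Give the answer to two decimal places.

M((Mg0.37Fe0.63)CaSi2O6) = 236.417 g/mol.
Mg contributes 0.37 × 24.305 = 8.993 g per mole.
8.993/236.417 = 0.0380 → 3.80%.

3.80 wt%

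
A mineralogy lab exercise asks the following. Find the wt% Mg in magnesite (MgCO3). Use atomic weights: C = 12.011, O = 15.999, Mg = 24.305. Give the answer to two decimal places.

28.83 weight percent

M(MgCO3) = 84.313 g/mol.
Mg contributes 1 × 24.305 = 24.305 g per mole.
24.305/84.313 = 0.2883 → 28.83%.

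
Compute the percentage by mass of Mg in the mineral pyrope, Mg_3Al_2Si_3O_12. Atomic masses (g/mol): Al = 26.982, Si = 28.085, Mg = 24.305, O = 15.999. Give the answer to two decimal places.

M(Mg_3Al_2Si_3O_12) = 403.122 g/mol.
Mg contributes 3 × 24.305 = 72.915 g per mole.
72.915/403.122 = 0.1809 → 18.09%.

18.09 weight percent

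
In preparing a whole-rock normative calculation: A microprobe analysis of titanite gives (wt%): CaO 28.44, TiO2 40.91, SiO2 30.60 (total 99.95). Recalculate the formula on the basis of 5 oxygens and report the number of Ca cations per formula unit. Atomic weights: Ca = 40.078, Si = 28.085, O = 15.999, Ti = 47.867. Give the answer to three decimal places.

CaO: 28.44/56.077 = 0.50716 mol → 0.50716 mol Ca, 0.50716 mol O.
TiO2: 40.91/79.865 = 0.51224 mol → 0.51224 mol Ti, 1.02448 mol O.
SiO2: 30.60/60.083 = 0.50930 mol → 0.50930 mol Si, 1.01860 mol O.
Total oxygen = 2.55024 mol. Normalization factor = 5/2.55024 = 1.96060.
Ca per 5 O = 0.50716 × 1.96060 = 0.994.

0.994 Ca apfu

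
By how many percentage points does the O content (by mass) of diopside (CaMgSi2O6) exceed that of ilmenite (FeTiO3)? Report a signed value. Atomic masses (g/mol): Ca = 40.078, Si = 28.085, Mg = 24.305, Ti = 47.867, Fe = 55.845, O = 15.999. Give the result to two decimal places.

First mineral: 95.994 g O in 216.547 g formula = 44.33 wt% O.
Second mineral: 47.997 g O in 151.709 g formula = 31.64 wt% O.
44.33% − 31.64% gives a difference of 12.69 percentage points.

12.69 percentage points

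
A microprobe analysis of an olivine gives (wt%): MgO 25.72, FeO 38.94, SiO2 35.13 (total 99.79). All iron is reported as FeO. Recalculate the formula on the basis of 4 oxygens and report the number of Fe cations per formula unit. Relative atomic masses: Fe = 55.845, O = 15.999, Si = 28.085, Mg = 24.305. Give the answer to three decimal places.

0.923 Fe apfu

MgO: 25.72/40.304 = 0.63815 mol → 0.63815 mol Mg, 0.63815 mol O.
FeO: 38.94/71.844 = 0.54201 mol → 0.54201 mol Fe, 0.54201 mol O.
SiO2: 35.13/60.083 = 0.58469 mol → 0.58469 mol Si, 1.16938 mol O.
Total oxygen = 2.34954 mol. Normalization factor = 4/2.34954 = 1.70246.
Fe per 4 O = 0.54201 × 1.70246 = 0.923.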